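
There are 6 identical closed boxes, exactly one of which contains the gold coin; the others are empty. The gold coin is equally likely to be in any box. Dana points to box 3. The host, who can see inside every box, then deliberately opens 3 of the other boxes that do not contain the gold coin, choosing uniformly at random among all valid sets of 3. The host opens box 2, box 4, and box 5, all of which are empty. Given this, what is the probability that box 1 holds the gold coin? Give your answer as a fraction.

Condition on the true location of the gold coin.
If it is in either of boxes 1 and 6 (prior 1/6 each): the host has 4 equally likely choices, so probability 1/4; weight (1/6)·(1/4) = 1/24 each.
If it is in any of boxes 2, 4, and 5 (prior 1/6 each): that box was opened and seen not to hold the prize — ruled out; weight (1/6)·0 = 0 each.
If it is in box 3 (prior 1/6): the host has 10 equally likely choices, so probability 1/10; weight (1/6)·(1/10) = 1/60.
The weights sum to 1/10.
So P(the gold coin in box 1 | the host opened box 2, box 4, and box 5) = (1/24) / (1/10) = 5/12.

5/12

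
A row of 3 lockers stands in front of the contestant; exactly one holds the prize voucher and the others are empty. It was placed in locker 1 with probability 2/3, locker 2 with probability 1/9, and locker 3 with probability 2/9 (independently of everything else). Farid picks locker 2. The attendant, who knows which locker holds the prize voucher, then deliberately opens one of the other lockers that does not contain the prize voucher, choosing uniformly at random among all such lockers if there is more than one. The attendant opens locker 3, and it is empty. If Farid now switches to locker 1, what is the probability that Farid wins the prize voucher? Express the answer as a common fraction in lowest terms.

12/13

Consider each possible location of the prize voucher in turn.
If it is in locker 1 (prior 2/3): the attendant has no choice, probability 1; weight (2/3)·1 = 2/3.
If it is in locker 2 (prior 1/9): the attendant has 2 equally likely choices, so probability 1/2; weight (1/9)·(1/2) = 1/18.
If it is in locker 3 (prior 2/9): the attendant opened locker 3, so this case is ruled out; weight (2/9)·0 = 0.
The weights sum to 13/18.
So P(the prize voucher in locker 1 | the attendant opened locker 3) = (2/3) / (13/18) = 12/13.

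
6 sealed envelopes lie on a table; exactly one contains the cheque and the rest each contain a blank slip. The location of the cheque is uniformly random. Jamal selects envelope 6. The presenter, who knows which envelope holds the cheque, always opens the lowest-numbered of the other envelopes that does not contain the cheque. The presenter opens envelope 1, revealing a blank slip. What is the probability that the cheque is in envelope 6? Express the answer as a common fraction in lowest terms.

1/5

Condition on the true location of the cheque.
If it is in envelope 1 (prior 1/6): the presenter opened envelope 1, so this case is ruled out; weight (1/6)·0 = 0.
If it is in any of envelopes 2, 3, 4, 5, and 6 (prior 1/6 each): envelope 1 is the lowest-numbered option available, probability 1; weight (1/6)·1 = 1/6 each.
The weights sum to 5/6.
So P(the cheque in envelope 6 | the presenter opened envelope 1) = (1/6) / (5/6) = 1/5.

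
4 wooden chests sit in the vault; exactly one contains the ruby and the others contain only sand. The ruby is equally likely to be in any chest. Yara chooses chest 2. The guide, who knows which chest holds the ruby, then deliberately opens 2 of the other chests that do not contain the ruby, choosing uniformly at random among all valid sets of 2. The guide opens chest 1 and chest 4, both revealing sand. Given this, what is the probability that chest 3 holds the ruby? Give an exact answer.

Consider each possible location of the ruby in turn.
If it is in either of chests 1 and 4 (prior 1/4 each): that chest was opened and seen not to hold the prize — ruled out; weight (1/4)·0 = 0 each.
If it is in chest 2 (prior 1/4): the guide has 3 equally likely choices, so probability 1/3; weight (1/4)·(1/3) = 1/12.
If it is in chest 3 (prior 1/4): the guide has no choice, probability 1; weight (1/4)·1 = 1/4.
The weights sum to 1/3.
So P(the ruby in chest 3 | the guide opened chest 1 and chest 4) = (1/4) / (1/3) = 3/4.

3/4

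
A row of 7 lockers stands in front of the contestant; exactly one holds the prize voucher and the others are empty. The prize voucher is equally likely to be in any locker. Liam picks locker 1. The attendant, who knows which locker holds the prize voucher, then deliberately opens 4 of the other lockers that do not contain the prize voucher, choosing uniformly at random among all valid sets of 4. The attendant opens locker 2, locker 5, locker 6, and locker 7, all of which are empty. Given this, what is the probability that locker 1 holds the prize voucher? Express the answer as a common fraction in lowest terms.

1/7

Consider each possible location of the prize voucher in turn.
If it is in locker 1 (prior 1/7): the attendant has 15 equally likely choices, so probability 1/15; weight (1/7)·(1/15) = 1/105.
If it is in any of lockers 2, 5, 6, and 7 (prior 1/7 each): that locker was opened and seen not to hold the prize — ruled out; weight (1/7)·0 = 0 each.
If it is in either of lockers 3 and 4 (prior 1/7 each): the attendant has 5 equally likely choices, so probability 1/5; weight (1/7)·(1/5) = 1/35 each.
The weights sum to 1/15.
So P(the prize voucher in locker 1 | the attendant opened locker 2, locker 5, locker 6, and locker 7) = (1/105) / (1/15) = 1/7.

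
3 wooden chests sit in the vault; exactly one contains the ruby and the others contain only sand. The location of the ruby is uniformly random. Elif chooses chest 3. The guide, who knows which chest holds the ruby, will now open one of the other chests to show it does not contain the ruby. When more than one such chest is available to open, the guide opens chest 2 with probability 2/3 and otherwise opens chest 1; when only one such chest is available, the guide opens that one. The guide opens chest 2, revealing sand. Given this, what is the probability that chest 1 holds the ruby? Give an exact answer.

3/5

Condition on the true location of the ruby.
If it is in chest 1 (prior 1/3): only chest 2 is available, probability 1; weight (1/3)·1 = 1/3.
If it is in chest 2 (prior 1/3): the guide opened chest 2, so this case is ruled out; weight (1/3)·0 = 0.
If it is in chest 3 (prior 1/3): chest 2 is available, opened with probability 2/3; weight (1/3)·(2/3) = 2/9.
The weights sum to 5/9.
So P(the ruby in chest 1 | the guide opened chest 2) = (1/3) / (5/9) = 3/5.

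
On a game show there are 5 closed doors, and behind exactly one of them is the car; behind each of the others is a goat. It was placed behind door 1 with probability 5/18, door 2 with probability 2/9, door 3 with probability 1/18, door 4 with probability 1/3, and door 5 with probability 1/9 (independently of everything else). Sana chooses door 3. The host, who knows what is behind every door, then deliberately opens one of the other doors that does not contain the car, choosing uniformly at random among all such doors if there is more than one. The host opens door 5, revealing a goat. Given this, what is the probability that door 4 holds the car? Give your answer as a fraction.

Consider each possible location of the car in turn.
If it is behind door 1 (prior 5/18): the host has 3 equally likely choices, so probability 1/3; weight (5/18)·(1/3) = 5/54.
If it is behind door 2 (prior 2/9): the host has 3 equally likely choices, so probability 1/3; weight (2/9)·(1/3) = 2/27.
If it is behind door 3 (prior 1/18): the host has 4 equally likely choices, so probability 1/4; weight (1/18)·(1/4) = 1/72.
If it is behind door 4 (prior 1/3): the host has 3 equally likely choices, so probability 1/3; weight (1/3)·(1/3) = 1/9.
If it is behind door 5 (prior 1/9): the host opened door 5, so this case is ruled out; weight (1/9)·0 = 0.
The weights sum to 7/24.
So P(the car behind door 4 | the host opened door 5) = (1/9) / (7/24) = 8/21.

8/21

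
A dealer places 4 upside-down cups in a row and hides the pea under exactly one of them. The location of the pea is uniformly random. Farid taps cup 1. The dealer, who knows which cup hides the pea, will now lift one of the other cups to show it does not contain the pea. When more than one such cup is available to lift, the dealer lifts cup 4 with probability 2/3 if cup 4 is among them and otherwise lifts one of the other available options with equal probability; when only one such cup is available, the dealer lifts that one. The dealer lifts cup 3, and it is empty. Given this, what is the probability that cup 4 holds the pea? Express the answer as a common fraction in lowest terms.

Consider each possible location of the pea in turn.
If it is under cup 1 (prior 1/4): cup 4 is available but not opened; cup 3 gets probability (1 − 2/3)/2 = 1/6; weight (1/4)·(1/6) = 1/24.
If it is under cup 2 (prior 1/4): cup 4 is available but not opened, probability 1/3; weight (1/4)·(1/3) = 1/12.
If it is under cup 3 (prior 1/4): the dealer opened cup 3, so this case is ruled out; weight (1/4)·0 = 0.
If it is under cup 4 (prior 1/4): cup 4 holds the prize so is unavailable; the dealer chooses uniformly among the 2 others, probability 1/2; weight (1/4)·(1/2) = 1/8.
The weights sum to 1/4.
So P(the pea under cup 4 | the dealer opened cup 3) = (1/8) / (1/4) = 1/2.

1/2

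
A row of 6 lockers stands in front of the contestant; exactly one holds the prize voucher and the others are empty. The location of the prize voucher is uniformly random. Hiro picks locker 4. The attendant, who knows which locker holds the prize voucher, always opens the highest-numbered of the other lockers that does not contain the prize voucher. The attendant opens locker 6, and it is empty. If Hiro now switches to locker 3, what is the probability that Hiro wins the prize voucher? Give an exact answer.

1/5

Consider each possible location of the prize voucher in turn.
If it is in any of lockers 1, 2, 3, 4, and 5 (prior 1/6 each): locker 6 is the highest-numbered option available, probability 1; weight (1/6)·1 = 1/6 each.
If it is in locker 6 (prior 1/6): the attendant opened locker 6, so this case is ruled out; weight (1/6)·0 = 0.
The weights sum to 5/6.
So P(the prize voucher in locker 3 | the attendant opened locker 6) = (1/6) / (5/6) = 1/5.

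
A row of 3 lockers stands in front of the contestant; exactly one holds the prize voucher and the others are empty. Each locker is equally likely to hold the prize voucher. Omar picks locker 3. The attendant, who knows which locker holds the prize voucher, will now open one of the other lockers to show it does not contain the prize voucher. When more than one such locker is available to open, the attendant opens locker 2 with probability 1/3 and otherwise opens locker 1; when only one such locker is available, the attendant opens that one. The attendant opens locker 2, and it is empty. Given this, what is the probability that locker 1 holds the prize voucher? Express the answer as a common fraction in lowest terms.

3/4

Apply Bayes' rule, conditioning on where the prize voucher actually is.
If it is in locker 1 (prior 1/3): only locker 2 is available, probability 1; weight (1/3)·1 = 1/3.
If it is in locker 2 (prior 1/3): the attendant opened locker 2, so this case is ruled out; weight (1/3)·0 = 0.
If it is in locker 3 (prior 1/3): locker 2 is available, opened with probability 1/3; weight (1/3)·(1/3) = 1/9.
The weights sum to 4/9.
So P(the prize voucher in locker 1 | the attendant opened locker 2) = (1/3) / (4/9) = 3/4.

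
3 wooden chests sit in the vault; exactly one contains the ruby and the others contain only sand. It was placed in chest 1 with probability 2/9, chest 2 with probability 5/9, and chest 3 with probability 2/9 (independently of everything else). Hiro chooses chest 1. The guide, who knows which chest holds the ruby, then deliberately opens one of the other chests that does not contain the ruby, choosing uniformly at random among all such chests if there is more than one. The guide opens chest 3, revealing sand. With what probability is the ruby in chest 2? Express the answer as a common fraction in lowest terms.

5/6

Consider each possible location of the ruby in turn.
If it is in chest 1 (prior 2/9): the guide has 2 equally likely choices, so probability 1/2; weight (2/9)·(1/2) = 1/9.
If it is in chest 2 (prior 5/9): the guide has no choice, probability 1; weight (5/9)·1 = 5/9.
If it is in chest 3 (prior 2/9): the guide opened chest 3, so this case is ruled out; weight (2/9)·0 = 0.
The weights sum to 2/3.
So P(the ruby in chest 2 | the guide opened chest 3) = (5/9) / (2/3) = 5/6.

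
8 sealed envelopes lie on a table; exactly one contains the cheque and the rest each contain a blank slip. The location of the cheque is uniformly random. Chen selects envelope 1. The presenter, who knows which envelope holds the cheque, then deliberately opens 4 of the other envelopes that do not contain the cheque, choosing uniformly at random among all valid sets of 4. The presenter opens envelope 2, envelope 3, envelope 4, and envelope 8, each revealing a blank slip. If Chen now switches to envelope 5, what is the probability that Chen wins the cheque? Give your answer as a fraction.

Consider each possible location of the cheque in turn.
If it is in envelope 1 (prior 1/8): the presenter has 35 equally likely choices, so probability 1/35; weight (1/8)·(1/35) = 1/280.
If it is in any of envelopes 2, 3, 4, and 8 (prior 1/8 each): that envelope was opened and seen not to hold the prize — ruled out; weight (1/8)·0 = 0 each.
If it is in any of envelopes 5, 6, and 7 (prior 1/8 each): the presenter has 15 equally likely choices, so probability 1/15; weight (1/8)·(1/15) = 1/120 each.
The weights sum to 1/35.
So P(the cheque in envelope 5 | the presenter opened envelope 2, envelope 3, envelope 4, and envelope 8) = (1/120) / (1/35) = 7/24.

7/24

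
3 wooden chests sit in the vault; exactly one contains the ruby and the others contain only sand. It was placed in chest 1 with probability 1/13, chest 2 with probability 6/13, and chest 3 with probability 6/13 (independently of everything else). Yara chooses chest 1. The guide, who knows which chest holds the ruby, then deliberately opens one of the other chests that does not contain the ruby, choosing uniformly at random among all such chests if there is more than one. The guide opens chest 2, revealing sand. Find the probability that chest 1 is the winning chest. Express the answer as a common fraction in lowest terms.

1/13

Apply Bayes' rule, conditioning on where the ruby actually is.
If it is in chest 1 (prior 1/13): the guide has 2 equally likely choices, so probability 1/2; weight (1/13)·(1/2) = 1/26.
If it is in chest 2 (prior 6/13): the guide opened chest 2, so this case is ruled out; weight (6/13)·0 = 0.
If it is in chest 3 (prior 6/13): the guide has no choice, probability 1; weight (6/13)·1 = 6/13.
The weights sum to 1/2.
So P(the ruby in chest 1 | the guide opened chest 2) = (1/26) / (1/2) = 1/13.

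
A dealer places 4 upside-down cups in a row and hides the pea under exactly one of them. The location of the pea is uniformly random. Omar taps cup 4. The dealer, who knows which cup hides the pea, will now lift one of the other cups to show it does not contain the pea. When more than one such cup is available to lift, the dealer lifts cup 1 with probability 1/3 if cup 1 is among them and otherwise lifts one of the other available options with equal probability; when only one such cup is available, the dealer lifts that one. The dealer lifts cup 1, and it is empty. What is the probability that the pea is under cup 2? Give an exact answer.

1/3

Consider each possible location of the pea in turn.
If it is under cup 1 (prior 1/4): the dealer opened cup 1, so this case is ruled out; weight (1/4)·0 = 0.
If it is under any of cups 2, 3, and 4 (prior 1/4 each): cup 1 is available, opened with probability 1/3; weight (1/4)·(1/3) = 1/12 each.
The weights sum to 1/4.
So P(the pea under cup 2 | the dealer opened cup 1) = (1/12) / (1/4) = 1/3.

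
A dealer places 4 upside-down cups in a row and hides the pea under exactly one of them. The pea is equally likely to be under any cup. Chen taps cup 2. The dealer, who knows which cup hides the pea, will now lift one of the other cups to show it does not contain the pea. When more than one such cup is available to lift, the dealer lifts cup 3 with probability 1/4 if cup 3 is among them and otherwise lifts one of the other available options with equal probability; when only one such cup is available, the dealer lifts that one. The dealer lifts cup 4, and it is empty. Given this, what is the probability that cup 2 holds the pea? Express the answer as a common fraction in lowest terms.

3/13

Apply Bayes' rule, conditioning on where the pea actually is.
If it is under cup 1 (prior 1/4): cup 3 is available but not opened, probability 3/4; weight (1/4)·(3/4) = 3/16.
If it is under cup 2 (prior 1/4): cup 3 is available but not opened; cup 4 gets probability (1 − 1/4)/2 = 3/8; weight (1/4)·(3/8) = 3/32.
If it is under cup 3 (prior 1/4): cup 3 holds the prize so is unavailable; the dealer chooses uniformly among the 2 others, probability 1/2; weight (1/4)·(1/2) = 1/8.
If it is under cup 4 (prior 1/4): the dealer opened cup 4, so this case is ruled out; weight (1/4)·0 = 0.
The weights sum to 13/32.
So P(the pea under cup 2 | the dealer opened cup 4) = (3/32) / (13/32) = 3/13.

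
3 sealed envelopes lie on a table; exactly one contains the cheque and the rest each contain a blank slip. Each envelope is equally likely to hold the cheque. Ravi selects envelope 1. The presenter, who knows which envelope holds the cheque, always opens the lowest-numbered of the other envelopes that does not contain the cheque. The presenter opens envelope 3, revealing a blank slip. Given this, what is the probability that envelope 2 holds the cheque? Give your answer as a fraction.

Condition on the true location of the cheque.
If it is in envelope 1 (prior 1/3): the presenter would have opened envelope 2 instead, probability 0; weight (1/3)·0 = 0.
If it is in envelope 2 (prior 1/3): envelope 3 is the lowest-numbered option available, probability 1; weight (1/3)·1 = 1/3.
If it is in envelope 3 (prior 1/3): the presenter opened envelope 3, so this case is ruled out; weight (1/3)·0 = 0.
The weights sum to 1/3.
So P(the cheque in envelope 2 | the presenter opened envelope 3) = (1/3) / (1/3) = 1.

1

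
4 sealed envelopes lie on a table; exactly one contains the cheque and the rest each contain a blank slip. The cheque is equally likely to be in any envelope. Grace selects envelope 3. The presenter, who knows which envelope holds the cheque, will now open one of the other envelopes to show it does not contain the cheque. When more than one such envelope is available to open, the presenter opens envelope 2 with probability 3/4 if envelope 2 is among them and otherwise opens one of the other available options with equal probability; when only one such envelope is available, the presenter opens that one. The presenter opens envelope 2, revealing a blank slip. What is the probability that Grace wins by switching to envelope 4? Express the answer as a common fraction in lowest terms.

Apply Bayes' rule, conditioning on where the cheque actually is.
If it is in any of envelopes 1, 3, and 4 (prior 1/4 each): envelope 2 is available, opened with probability 3/4; weight (1/4)·(3/4) = 3/16 each.
If it is in envelope 2 (prior 1/4): the presenter opened envelope 2, so this case is ruled out; weight (1/4)·0 = 0.
The weights sum to 9/16.
So P(the cheque in envelope 4 | the presenter opened envelope 2) = (3/16) / (9/16) = 1/3.

1/3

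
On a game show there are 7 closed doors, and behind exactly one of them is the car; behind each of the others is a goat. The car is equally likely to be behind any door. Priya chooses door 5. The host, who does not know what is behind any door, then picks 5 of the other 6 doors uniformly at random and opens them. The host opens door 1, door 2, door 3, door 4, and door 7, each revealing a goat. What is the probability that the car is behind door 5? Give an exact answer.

1/2

Because the host chose which doors to open without knowing where the car is, the choice is independent of the prize location. Learning that none of the 5 opened doors holds the car simply rules out those 5 locations and leaves the remaining 2 doors still equally likely by symmetry.
So P(the car behind door 5) = 1/2.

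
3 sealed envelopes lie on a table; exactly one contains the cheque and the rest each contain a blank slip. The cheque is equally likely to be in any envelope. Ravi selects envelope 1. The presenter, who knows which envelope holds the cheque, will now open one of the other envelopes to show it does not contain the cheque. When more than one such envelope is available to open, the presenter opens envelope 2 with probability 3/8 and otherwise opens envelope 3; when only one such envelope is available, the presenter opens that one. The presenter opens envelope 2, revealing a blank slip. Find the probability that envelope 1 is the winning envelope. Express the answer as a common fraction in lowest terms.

3/11

Condition on the true location of the cheque.
If it is in envelope 1 (prior 1/3): envelope 2 is available, opened with probability 3/8; weight (1/3)·(3/8) = 1/8.
If it is in envelope 2 (prior 1/3): the presenter opened envelope 2, so this case is ruled out; weight (1/3)·0 = 0.
If it is in envelope 3 (prior 1/3): only envelope 2 is available, probability 1; weight (1/3)·1 = 1/3.
The weights sum to 11/24.
So P(the cheque in envelope 1 | the presenter opened envelope 2) = (1/8) / (11/24) = 3/11.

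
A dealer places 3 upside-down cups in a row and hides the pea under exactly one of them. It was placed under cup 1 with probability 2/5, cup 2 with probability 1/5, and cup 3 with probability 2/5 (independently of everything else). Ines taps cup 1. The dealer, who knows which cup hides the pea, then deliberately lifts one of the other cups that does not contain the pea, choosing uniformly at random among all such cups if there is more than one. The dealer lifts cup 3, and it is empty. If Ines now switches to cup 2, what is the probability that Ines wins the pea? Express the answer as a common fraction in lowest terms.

Consider each possible location of the pea in turn.
If it is under cup 1 (prior 2/5): the dealer has 2 equally likely choices, so probability 1/2; weight (2/5)·(1/2) = 1/5.
If it is under cup 2 (prior 1/5): the dealer has no choice, probability 1; weight (1/5)·1 = 1/5.
If it is under cup 3 (prior 2/5): the dealer opened cup 3, so this case is ruled out; weight (2/5)·0 = 0.
The weights sum to 2/5.
So P(the pea under cup 2 | the dealer opened cup 3) = (1/5) / (2/5) = 1/2.

1/2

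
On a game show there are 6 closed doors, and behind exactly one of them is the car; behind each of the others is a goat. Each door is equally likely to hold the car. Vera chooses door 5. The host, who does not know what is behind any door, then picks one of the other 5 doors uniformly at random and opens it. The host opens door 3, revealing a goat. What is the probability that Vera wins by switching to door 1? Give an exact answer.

1/5

Apply Bayes' rule, conditioning on where the car actually is.
If it is behind any of doors 1, 2, 4, 5, and 6 (prior 1/6 each): the host picks door 3 with probability 1/5 regardless, and it is not the prize; weight (1/6)·(1/5) = 1/30 each.
If it is behind door 3 (prior 1/6): the host opened door 3, so this case is ruled out; weight (1/6)·0 = 0.
The weights sum to 1/6.
So P(the car behind door 1 | the host opened door 3) = (1/30) / (1/6) = 1/5.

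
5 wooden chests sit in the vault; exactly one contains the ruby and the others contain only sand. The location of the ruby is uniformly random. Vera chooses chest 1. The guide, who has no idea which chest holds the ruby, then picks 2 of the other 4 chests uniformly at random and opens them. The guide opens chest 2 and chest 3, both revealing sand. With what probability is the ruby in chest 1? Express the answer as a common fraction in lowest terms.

Apply Bayes' rule, conditioning on where the ruby actually is.
If it is in any of chests 1, 4, and 5 (prior 1/5 each): the guide picks exactly this set with probability 1/6 regardless, and none is the prize; weight (1/5)·(1/6) = 1/30 each.
If it is in either of chests 2 and 3 (prior 1/5 each): that chest was opened and seen not to hold the prize — ruled out; weight (1/5)·0 = 0 each.
The weights sum to 1/10.
So P(the ruby in chest 1 | the guide opened chest 2 and chest 3) = (1/30) / (1/10) = 1/3.

1/3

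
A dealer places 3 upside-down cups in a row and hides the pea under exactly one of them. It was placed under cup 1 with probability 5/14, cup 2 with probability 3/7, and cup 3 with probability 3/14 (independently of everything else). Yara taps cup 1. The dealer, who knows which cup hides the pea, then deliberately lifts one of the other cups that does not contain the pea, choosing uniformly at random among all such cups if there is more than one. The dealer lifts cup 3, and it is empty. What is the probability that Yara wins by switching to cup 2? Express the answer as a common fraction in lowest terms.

12/17

Condition on the true location of the pea.
If it is under cup 1 (prior 5/14): the dealer has 2 equally likely choices, so probability 1/2; weight (5/14)·(1/2) = 5/28.
If it is under cup 2 (prior 3/7): the dealer has no choice, probability 1; weight (3/7)·1 = 3/7.
If it is under cup 3 (prior 3/14): the dealer opened cup 3, so this case is ruled out; weight (3/14)·0 = 0.
The weights sum to 17/28.
So P(the pea under cup 2 | the dealer opened cup 3) = (3/7) / (17/28) = 12/17.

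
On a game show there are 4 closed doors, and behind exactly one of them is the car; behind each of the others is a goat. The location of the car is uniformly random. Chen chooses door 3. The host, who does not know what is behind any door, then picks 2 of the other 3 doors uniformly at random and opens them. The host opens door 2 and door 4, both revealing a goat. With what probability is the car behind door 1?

Apply Bayes' rule, conditioning on where the car actually is.
If it is behind either of doors 1 and 3 (prior 1/4 each): the host picks exactly this set with probability 1/3 regardless, and none is the prize; weight (1/4)·(1/3) = 1/12 each.
If it is behind either of doors 2 and 4 (prior 1/4 each): that door was opened and seen not to hold the prize — ruled out; weight (1/4)·0 = 0 each.
The weights sum to 1/6.
So P(the car behind door 1 | the host opened door 2 and door 4) = (1/12) / (1/6) = 1/2.

1/2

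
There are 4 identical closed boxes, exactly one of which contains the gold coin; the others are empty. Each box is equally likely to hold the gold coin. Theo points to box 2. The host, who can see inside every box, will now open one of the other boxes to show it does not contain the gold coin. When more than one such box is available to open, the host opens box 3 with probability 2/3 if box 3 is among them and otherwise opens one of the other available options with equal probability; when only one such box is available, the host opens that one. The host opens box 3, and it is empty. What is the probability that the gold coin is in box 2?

Condition on the true location of the gold coin.
If it is in any of boxes 1, 2, and 4 (prior 1/4 each): box 3 is available, opened with probability 2/3; weight (1/4)·(2/3) = 1/6 each.
If it is in box 3 (prior 1/4): the host opened box 3, so this case is ruled out; weight (1/4)·0 = 0.
The weights sum to 1/2.
So P(the gold coin in box 2 | the host opened box 3) = (1/6) / (1/2) = 1/3.

1/3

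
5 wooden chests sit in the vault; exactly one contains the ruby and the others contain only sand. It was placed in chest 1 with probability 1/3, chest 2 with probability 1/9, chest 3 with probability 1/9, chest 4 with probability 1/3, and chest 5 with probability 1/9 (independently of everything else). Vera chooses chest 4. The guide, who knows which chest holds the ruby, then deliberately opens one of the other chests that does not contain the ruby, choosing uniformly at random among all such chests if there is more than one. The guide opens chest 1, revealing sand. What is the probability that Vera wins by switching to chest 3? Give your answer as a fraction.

Apply Bayes' rule, conditioning on where the ruby actually is.
If it is in chest 1 (prior 1/3): the guide opened chest 1, so this case is ruled out; weight (1/3)·0 = 0.
If it is in any of chests 2, 3, and 5 (prior 1/9 each): the guide has 3 equally likely choices, so probability 1/3; weight (1/9)·(1/3) = 1/27 each.
If it is in chest 4 (prior 1/3): the guide has 4 equally likely choices, so probability 1/4; weight (1/3)·(1/4) = 1/12.
The weights sum to 7/36.
So P(the ruby in chest 3 | the guide opened chest 1) = (1/27) / (7/36) = 4/21.

4/21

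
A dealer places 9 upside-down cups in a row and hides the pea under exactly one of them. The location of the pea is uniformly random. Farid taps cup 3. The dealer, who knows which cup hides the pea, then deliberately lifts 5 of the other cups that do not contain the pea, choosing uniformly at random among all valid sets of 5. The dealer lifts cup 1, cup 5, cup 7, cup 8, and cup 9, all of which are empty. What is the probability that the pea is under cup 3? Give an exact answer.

Condition on the true location of the pea.
If it is under any of cups 1, 5, 7, 8, and 9 (prior 1/9 each): that cup was opened and seen not to hold the prize — ruled out; weight (1/9)·0 = 0 each.
If it is under any of cups 2, 4, and 6 (prior 1/9 each): the dealer has 21 equally likely choices, so probability 1/21; weight (1/9)·(1/21) = 1/189 each.
If it is under cup 3 (prior 1/9): the dealer has 56 equally likely choices, so probability 1/56; weight (1/9)·(1/56) = 1/504.
The weights sum to 1/56.
So P(the pea under cup 3 | the dealer opened cup 1, cup 5, cup 7, cup 8, and cup 9) = (1/504) / (1/56) = 1/9.

1/9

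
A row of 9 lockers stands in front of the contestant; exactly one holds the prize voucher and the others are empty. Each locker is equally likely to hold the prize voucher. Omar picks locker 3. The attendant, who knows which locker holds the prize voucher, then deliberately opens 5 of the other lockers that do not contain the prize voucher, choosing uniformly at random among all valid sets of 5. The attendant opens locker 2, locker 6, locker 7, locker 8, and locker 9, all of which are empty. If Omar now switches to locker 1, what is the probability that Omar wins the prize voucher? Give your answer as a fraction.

Condition on the true location of the prize voucher.
If it is in any of lockers 1, 4, and 5 (prior 1/9 each): the attendant has 21 equally likely choices, so probability 1/21; weight (1/9)·(1/21) = 1/189 each.
If it is in any of lockers 2, 6, 7, 8, and 9 (prior 1/9 each): that locker was opened and seen not to hold the prize — ruled out; weight (1/9)·0 = 0 each.
If it is in locker 3 (prior 1/9): the attendant has 56 equally likely choices, so probability 1/56; weight (1/9)·(1/56) = 1/504.
The weights sum to 1/56.
So P(the prize voucher in locker 1 | the attendant opened locker 2, locker 6, locker 7, locker 8, and locker 9) = (1/189) / (1/56) = 8/27.

8/27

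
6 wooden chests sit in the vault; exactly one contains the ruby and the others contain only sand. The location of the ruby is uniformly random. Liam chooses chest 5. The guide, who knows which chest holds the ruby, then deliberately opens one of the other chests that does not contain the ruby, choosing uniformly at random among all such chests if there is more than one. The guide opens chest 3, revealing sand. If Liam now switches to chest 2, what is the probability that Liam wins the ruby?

Consider each possible location of the ruby in turn.
If it is in any of chests 1, 2, 4, and 6 (prior 1/6 each): the guide has 4 equally likely choices, so probability 1/4; weight (1/6)·(1/4) = 1/24 each.
If it is in chest 3 (prior 1/6): the guide opened chest 3, so this case is ruled out; weight (1/6)·0 = 0.
If it is in chest 5 (prior 1/6): the guide has 5 equally likely choices, so probability 1/5; weight (1/6)·(1/5) = 1/30.
The weights sum to 1/5.
So P(the ruby in chest 2 | the guide opened chest 3) = (1/24) / (1/5) = 5/24.

5/24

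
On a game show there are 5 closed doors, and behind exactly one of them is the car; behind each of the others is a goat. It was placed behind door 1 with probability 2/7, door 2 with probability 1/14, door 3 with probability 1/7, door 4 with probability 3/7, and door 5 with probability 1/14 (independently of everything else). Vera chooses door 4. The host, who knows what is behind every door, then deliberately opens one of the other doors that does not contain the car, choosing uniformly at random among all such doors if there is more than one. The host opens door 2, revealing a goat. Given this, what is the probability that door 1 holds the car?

8/23

Consider each possible location of the car in turn.
If it is behind door 1 (prior 2/7): the host has 3 equally likely choices, so probability 1/3; weight (2/7)·(1/3) = 2/21.
If it is behind door 2 (prior 1/14): the host opened door 2, so this case is ruled out; weight (1/14)·0 = 0.
If it is behind door 3 (prior 1/7): the host has 3 equally likely choices, so probability 1/3; weight (1/7)·(1/3) = 1/21.
If it is behind door 4 (prior 3/7): the host has 4 equally likely choices, so probability 1/4; weight (3/7)·(1/4) = 3/28.
If it is behind door 5 (prior 1/14): the host has 3 equally likely choices, so probability 1/3; weight (1/14)·(1/3) = 1/42.
The weights sum to 23/84.
So P(the car behind door 1 | the host opened door 2) = (2/21) / (23/84) = 8/23.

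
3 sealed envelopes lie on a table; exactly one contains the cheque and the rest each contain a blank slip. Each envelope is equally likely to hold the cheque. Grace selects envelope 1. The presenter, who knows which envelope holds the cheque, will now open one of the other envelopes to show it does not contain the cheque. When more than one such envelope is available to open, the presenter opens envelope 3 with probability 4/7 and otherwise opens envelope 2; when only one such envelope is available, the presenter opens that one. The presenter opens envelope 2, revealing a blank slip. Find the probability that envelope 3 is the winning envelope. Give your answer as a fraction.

7/10

Apply Bayes' rule, conditioning on where the cheque actually is.
If it is in envelope 1 (prior 1/3): envelope 3 is available but not opened, probability 3/7; weight (1/3)·(3/7) = 1/7.
If it is in envelope 2 (prior 1/3): the presenter opened envelope 2, so this case is ruled out; weight (1/3)·0 = 0.
If it is in envelope 3 (prior 1/3): only envelope 2 is available, probability 1; weight (1/3)·1 = 1/3.
The weights sum to 10/21.
So P(the cheque in envelope 3 | the presenter opened envelope 2) = (1/3) / (10/21) = 7/10.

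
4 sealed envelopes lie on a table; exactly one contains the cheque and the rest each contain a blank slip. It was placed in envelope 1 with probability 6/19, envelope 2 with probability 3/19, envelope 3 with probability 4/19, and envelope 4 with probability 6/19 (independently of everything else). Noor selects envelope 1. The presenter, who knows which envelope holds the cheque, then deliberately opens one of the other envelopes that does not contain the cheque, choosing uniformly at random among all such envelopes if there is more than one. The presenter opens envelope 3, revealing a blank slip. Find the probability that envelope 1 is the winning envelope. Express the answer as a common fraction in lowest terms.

4/13

Condition on the true location of the cheque.
If it is in envelope 1 (prior 6/19): the presenter has 3 equally likely choices, so probability 1/3; weight (6/19)·(1/3) = 2/19.
If it is in envelope 2 (prior 3/19): the presenter has 2 equally likely choices, so probability 1/2; weight (3/19)·(1/2) = 3/38.
If it is in envelope 3 (prior 4/19): the presenter opened envelope 3, so this case is ruled out; weight (4/19)·0 = 0.
If it is in envelope 4 (prior 6/19): the presenter has 2 equally likely choices, so probability 1/2; weight (6/19)·(1/2) = 3/19.
The weights sum to 13/38.
So P(the cheque in envelope 1 | the presenter opened envelope 3) = (2/19) / (13/38) = 4/13.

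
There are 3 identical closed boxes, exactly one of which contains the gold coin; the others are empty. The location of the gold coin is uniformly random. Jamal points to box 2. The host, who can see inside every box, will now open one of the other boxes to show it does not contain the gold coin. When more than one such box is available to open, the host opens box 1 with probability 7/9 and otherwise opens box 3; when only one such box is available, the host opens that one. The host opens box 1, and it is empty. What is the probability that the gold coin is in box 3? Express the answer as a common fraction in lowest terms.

9/16

Apply Bayes' rule, conditioning on where the gold coin actually is.
If it is in box 1 (prior 1/3): the host opened box 1, so this case is ruled out; weight (1/3)·0 = 0.
If it is in box 2 (prior 1/3): box 1 is available, opened with probability 7/9; weight (1/3)·(7/9) = 7/27.
If it is in box 3 (prior 1/3): only box 1 is available, probability 1; weight (1/3)·1 = 1/3.
The weights sum to 16/27.
So P(the gold coin in box 3 | the host opened box 1) = (1/3) / (16/27) = 9/16.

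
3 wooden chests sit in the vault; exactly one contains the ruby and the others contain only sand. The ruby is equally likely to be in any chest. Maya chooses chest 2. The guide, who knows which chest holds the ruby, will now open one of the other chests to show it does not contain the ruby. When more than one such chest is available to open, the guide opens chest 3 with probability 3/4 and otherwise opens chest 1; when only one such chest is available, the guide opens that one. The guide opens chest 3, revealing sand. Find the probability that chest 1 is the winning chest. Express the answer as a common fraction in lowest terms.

Condition on the true location of the ruby.
If it is in chest 1 (prior 1/3): only chest 3 is available, probability 1; weight (1/3)·1 = 1/3.
If it is in chest 2 (prior 1/3): chest 3 is available, opened with probability 3/4; weight (1/3)·(3/4) = 1/4.
If it is in chest 3 (prior 1/3): the guide opened chest 3, so this case is ruled out; weight (1/3)·0 = 0.
The weights sum to 7/12.
So P(the ruby in chest 1 | the guide opened chest 3) = (1/3) / (7/12) = 4/7.

4/7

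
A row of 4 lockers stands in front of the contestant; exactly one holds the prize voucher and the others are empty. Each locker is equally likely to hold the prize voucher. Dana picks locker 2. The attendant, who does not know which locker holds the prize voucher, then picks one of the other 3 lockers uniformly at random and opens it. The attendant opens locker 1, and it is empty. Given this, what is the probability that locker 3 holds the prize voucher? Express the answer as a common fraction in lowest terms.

1/3

Consider each possible location of the prize voucher in turn.
If it is in locker 1 (prior 1/4): the attendant opened locker 1, so this case is ruled out; weight (1/4)·0 = 0.
If it is in any of lockers 2, 3, and 4 (prior 1/4 each): the attendant picks locker 1 with probability 1/3 regardless, and it is not the prize; weight (1/4)·(1/3) = 1/12 each.
The weights sum to 1/4.
So P(the prize voucher in locker 3 | the attendant opened locker 1) = (1/12) / (1/4) = 1/3.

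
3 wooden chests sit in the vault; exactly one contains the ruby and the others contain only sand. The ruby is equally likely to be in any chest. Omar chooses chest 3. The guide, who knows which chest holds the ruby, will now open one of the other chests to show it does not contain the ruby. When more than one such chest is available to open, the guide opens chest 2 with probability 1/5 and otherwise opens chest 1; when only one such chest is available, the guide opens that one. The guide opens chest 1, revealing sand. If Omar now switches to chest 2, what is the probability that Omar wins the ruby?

5/9

Consider each possible location of the ruby in turn.
If it is in chest 1 (prior 1/3): the guide opened chest 1, so this case is ruled out; weight (1/3)·0 = 0.
If it is in chest 2 (prior 1/3): only chest 1 is available, probability 1; weight (1/3)·1 = 1/3.
If it is in chest 3 (prior 1/3): chest 2 is available but not opened, probability 4/5; weight (1/3)·(4/5) = 4/15.
The weights sum to 3/5.
So P(the ruby in chest 2 | the guide opened chest 1) = (1/3) / (3/5) = 5/9.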